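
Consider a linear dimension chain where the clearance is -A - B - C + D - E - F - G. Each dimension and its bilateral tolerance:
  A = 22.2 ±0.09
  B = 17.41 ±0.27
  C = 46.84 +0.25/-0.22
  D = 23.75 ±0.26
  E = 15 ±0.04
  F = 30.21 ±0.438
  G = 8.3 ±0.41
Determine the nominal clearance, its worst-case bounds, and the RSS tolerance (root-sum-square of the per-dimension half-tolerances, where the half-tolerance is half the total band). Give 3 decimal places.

Stack each dimension's contribution:
  -A: nom -22.200 → Σnom=-22.200; wc +0.090/-0.090 → slack +0.090/-0.090; half-tol=0.090, Σhalf²=0.008100
  -B: nom -17.410 → Σnom=-39.610; wc +0.270/-0.270 → slack +0.360/-0.360; half-tol=0.270, Σhalf²=0.081000
  -C: nom -46.840 → Σnom=-86.450; wc +0.220/-0.250 → slack +0.580/-0.610; half-tol=0.235, Σhalf²=0.136225
  +D: nom +23.750 → Σnom=-62.700; wc +0.260/-0.260 → slack +0.840/-0.870; half-tol=0.260, Σhalf²=0.203825
  -E: nom -15.000 → Σnom=-77.700; wc +0.040/-0.040 → slack +0.880/-0.910; half-tol=0.040, Σhalf²=0.205425
  -F: nom -30.210 → Σnom=-107.910; wc +0.438/-0.438 → slack +1.318/-1.348; half-tol=0.438, Σhalf²=0.397269
  -G: nom -8.300 → Σnom=-116.210; wc +0.410/-0.410 → slack +1.728/-1.758; half-tol=0.410, Σhalf²=0.565369
Nominal = -116.210. Worst-case = [-116.210 - 1.758, -116.210 + 1.728] = [-117.968, -114.482]. RSS = √0.565369 = 0.752.

nominal=-116.210 wc=[-117.968,-114.482] rss=0.752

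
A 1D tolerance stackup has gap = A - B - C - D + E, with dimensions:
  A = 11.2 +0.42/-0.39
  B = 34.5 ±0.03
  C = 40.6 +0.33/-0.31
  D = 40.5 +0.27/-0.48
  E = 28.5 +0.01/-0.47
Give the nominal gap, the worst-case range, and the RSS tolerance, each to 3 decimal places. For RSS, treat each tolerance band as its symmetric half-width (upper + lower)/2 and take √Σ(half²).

nominal=-75.900 wc=[-77.390,-74.650] rss=0.682

Stack each dimension's contribution:
  +A: nom +11.200 → Σnom=11.200; wc +0.420/-0.390 → slack +0.420/-0.390; half-tol=0.405, Σhalf²=0.164025
  -B: nom -34.500 → Σnom=-23.300; wc +0.030/-0.030 → slack +0.450/-0.420; half-tol=0.030, Σhalf²=0.164925
  -C: nom -40.600 → Σnom=-63.900; wc +0.310/-0.330 → slack +0.760/-0.750; half-tol=0.320, Σhalf²=0.267325
  -D: nom -40.500 → Σnom=-104.400; wc +0.480/-0.270 → slack +1.240/-1.020; half-tol=0.375, Σhalf²=0.407950
  +E: nom +28.500 → Σnom=-75.900; wc +0.010/-0.470 → slack +1.250/-1.490; half-tol=0.240, Σhalf²=0.465550
Nominal = -75.900. Worst-case = [-75.900 - 1.490, -75.900 + 1.250] = [-77.390, -74.650]. RSS = √0.465550 = 0.682.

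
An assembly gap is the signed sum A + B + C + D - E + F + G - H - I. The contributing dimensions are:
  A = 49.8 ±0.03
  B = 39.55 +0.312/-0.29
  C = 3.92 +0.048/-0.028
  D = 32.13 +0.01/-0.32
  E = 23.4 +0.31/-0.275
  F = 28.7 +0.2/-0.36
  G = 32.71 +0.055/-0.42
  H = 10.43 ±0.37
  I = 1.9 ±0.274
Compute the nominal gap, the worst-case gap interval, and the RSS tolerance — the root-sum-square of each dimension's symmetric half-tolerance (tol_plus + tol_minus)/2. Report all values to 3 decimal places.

nominal=151.080 wc=[148.678,152.654] rss=0.743

Stack each dimension's contribution:
  +A: nom +49.800 → Σnom=49.800; wc +0.030/-0.030 → slack +0.030/-0.030; half-tol=0.030, Σhalf²=0.000900
  +B: nom +39.550 → Σnom=89.350; wc +0.312/-0.290 → slack +0.342/-0.320; half-tol=0.301, Σhalf²=0.091501
  +C: nom +3.920 → Σnom=93.270; wc +0.048/-0.028 → slack +0.390/-0.348; half-tol=0.038, Σhalf²=0.092945
  +D: nom +32.130 → Σnom=125.400; wc +0.010/-0.320 → slack +0.400/-0.668; half-tol=0.165, Σhalf²=0.120170
  -E: nom -23.400 → Σnom=102.000; wc +0.275/-0.310 → slack +0.675/-0.978; half-tol=0.292, Σhalf²=0.205726
  +F: nom +28.700 → Σnom=130.700; wc +0.200/-0.360 → slack +0.875/-1.338; half-tol=0.280, Σhalf²=0.284126
  +G: nom +32.710 → Σnom=163.410; wc +0.055/-0.420 → slack +0.930/-1.758; half-tol=0.237, Σhalf²=0.340532
  -H: nom -10.430 → Σnom=152.980; wc +0.370/-0.370 → slack +1.300/-2.128; half-tol=0.370, Σhalf²=0.477432
  -I: nom -1.900 → Σnom=151.080; wc +0.274/-0.274 → slack +1.574/-2.402; half-tol=0.274, Σhalf²=0.552508
Nominal = 151.080. Worst-case = [151.080 - 2.402, 151.080 + 1.574] = [148.678, 152.654]. RSS = √0.552508 = 0.743.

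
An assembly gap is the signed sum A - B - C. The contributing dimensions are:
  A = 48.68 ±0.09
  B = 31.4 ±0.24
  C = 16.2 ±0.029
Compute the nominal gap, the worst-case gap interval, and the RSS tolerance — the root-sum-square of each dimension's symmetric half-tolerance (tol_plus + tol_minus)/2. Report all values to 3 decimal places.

Stack each dimension's contribution:
  +A: nom +48.680 → Σnom=48.680; wc +0.090/-0.090 → slack +0.090/-0.090; half-tol=0.090, Σhalf²=0.008100
  -B: nom -31.400 → Σnom=17.280; wc +0.240/-0.240 → slack +0.330/-0.330; half-tol=0.240, Σhalf²=0.065700
  -C: nom -16.200 → Σnom=1.080; wc +0.029/-0.029 → slack +0.359/-0.359; half-tol=0.029, Σhalf²=0.066541
Nominal = 1.080. Worst-case = [1.080 - 0.359, 1.080 + 0.359] = [0.721, 1.439]. RSS = √0.066541 = 0.258.

nominal=1.080 wc=[0.721,1.439] rss=0.258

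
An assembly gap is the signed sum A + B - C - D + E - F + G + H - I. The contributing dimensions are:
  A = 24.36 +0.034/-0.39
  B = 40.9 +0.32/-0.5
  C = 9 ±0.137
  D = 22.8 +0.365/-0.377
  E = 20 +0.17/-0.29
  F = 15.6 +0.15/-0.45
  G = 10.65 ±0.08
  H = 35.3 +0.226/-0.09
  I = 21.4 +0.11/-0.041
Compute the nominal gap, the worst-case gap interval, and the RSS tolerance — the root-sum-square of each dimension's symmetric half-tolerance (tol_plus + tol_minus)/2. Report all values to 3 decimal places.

Stack each dimension's contribution:
  +A: nom +24.360 → Σnom=24.360; wc +0.034/-0.390 → slack +0.034/-0.390; half-tol=0.212, Σhalf²=0.044944
  +B: nom +40.900 → Σnom=65.260; wc +0.320/-0.500 → slack +0.354/-0.890; half-tol=0.410, Σhalf²=0.213044
  -C: nom -9.000 → Σnom=56.260; wc +0.137/-0.137 → slack +0.491/-1.027; half-tol=0.137, Σhalf²=0.231813
  -D: nom -22.800 → Σnom=33.460; wc +0.377/-0.365 → slack +0.868/-1.392; half-tol=0.371, Σhalf²=0.369454
  +E: nom +20.000 → Σnom=53.460; wc +0.170/-0.290 → slack +1.038/-1.682; half-tol=0.230, Σhalf²=0.422354
  -F: nom -15.600 → Σnom=37.860; wc +0.450/-0.150 → slack +1.488/-1.832; half-tol=0.300, Σhalf²=0.512354
  +G: nom +10.650 → Σnom=48.510; wc +0.080/-0.080 → slack +1.568/-1.912; half-tol=0.080, Σhalf²=0.518754
  +H: nom +35.300 → Σnom=83.810; wc +0.226/-0.090 → slack +1.794/-2.002; half-tol=0.158, Σhalf²=0.543718
  -I: nom -21.400 → Σnom=62.410; wc +0.041/-0.110 → slack +1.835/-2.112; half-tol=0.075, Σhalf²=0.549418
Nominal = 62.410. Worst-case = [62.410 - 2.112, 62.410 + 1.835] = [60.298, 64.245]. RSS = √0.549418 = 0.741.

nominal=62.410 wc=[60.298,64.245] rss=0.741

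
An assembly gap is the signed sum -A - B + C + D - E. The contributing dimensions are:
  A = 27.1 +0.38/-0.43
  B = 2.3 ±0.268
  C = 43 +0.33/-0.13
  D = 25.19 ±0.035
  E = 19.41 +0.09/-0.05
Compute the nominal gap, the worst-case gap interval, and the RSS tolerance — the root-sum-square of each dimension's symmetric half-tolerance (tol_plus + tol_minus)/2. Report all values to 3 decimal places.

nominal=19.380 wc=[18.477,20.493] rss=0.543

Stack each dimension's contribution:
  -A: nom -27.100 → Σnom=-27.100; wc +0.430/-0.380 → slack +0.430/-0.380; half-tol=0.405, Σhalf²=0.164025
  -B: nom -2.300 → Σnom=-29.400; wc +0.268/-0.268 → slack +0.698/-0.648; half-tol=0.268, Σhalf²=0.235849
  +C: nom +43.000 → Σnom=13.600; wc +0.330/-0.130 → slack +1.028/-0.778; half-tol=0.230, Σhalf²=0.288749
  +D: nom +25.190 → Σnom=38.790; wc +0.035/-0.035 → slack +1.063/-0.813; half-tol=0.035, Σhalf²=0.289974
  -E: nom -19.410 → Σnom=19.380; wc +0.050/-0.090 → slack +1.113/-0.903; half-tol=0.070, Σhalf²=0.294874
Nominal = 19.380. Worst-case = [19.380 - 0.903, 19.380 + 1.113] = [18.477, 20.493]. RSS = √0.294874 = 0.543.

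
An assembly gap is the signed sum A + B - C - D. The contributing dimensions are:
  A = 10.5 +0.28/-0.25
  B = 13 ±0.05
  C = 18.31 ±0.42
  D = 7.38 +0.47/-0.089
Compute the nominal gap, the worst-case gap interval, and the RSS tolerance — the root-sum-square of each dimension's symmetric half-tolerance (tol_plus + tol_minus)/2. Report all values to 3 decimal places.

nominal=-2.190 wc=[-3.380,-1.351] rss=0.572

Stack each dimension's contribution:
  +A: nom +10.500 → Σnom=10.500; wc +0.280/-0.250 → slack +0.280/-0.250; half-tol=0.265, Σhalf²=0.070225
  +B: nom +13.000 → Σnom=23.500; wc +0.050/-0.050 → slack +0.330/-0.300; half-tol=0.050, Σhalf²=0.072725
  -C: nom -18.310 → Σnom=5.190; wc +0.420/-0.420 → slack +0.750/-0.720; half-tol=0.420, Σhalf²=0.249125
  -D: nom -7.380 → Σnom=-2.190; wc +0.089/-0.470 → slack +0.839/-1.190; half-tol=0.279, Σhalf²=0.327245
Nominal = -2.190. Worst-case = [-2.190 - 1.190, -2.190 + 0.839] = [-3.380, -1.351]. RSS = √0.327245 = 0.572.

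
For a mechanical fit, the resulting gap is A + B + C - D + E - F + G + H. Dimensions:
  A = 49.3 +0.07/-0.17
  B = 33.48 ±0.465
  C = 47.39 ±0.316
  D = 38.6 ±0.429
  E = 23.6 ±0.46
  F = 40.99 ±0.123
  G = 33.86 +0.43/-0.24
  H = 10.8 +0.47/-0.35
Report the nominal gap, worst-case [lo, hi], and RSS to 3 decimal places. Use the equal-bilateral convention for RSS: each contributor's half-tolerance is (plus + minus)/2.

Stack each dimension's contribution:
  +A: nom +49.300 → Σnom=49.300; wc +0.070/-0.170 → slack +0.070/-0.170; half-tol=0.120, Σhalf²=0.014400
  +B: nom +33.480 → Σnom=82.780; wc +0.465/-0.465 → slack +0.535/-0.635; half-tol=0.465, Σhalf²=0.230625
  +C: nom +47.390 → Σnom=130.170; wc +0.316/-0.316 → slack +0.851/-0.951; half-tol=0.316, Σhalf²=0.330481
  -D: nom -38.600 → Σnom=91.570; wc +0.429/-0.429 → slack +1.280/-1.380; half-tol=0.429, Σhalf²=0.514522
  +E: nom +23.600 → Σnom=115.170; wc +0.460/-0.460 → slack +1.740/-1.840; half-tol=0.460, Σhalf²=0.726122
  -F: nom -40.990 → Σnom=74.180; wc +0.123/-0.123 → slack +1.863/-1.963; half-tol=0.123, Σhalf²=0.741251
  +G: nom +33.860 → Σnom=108.040; wc +0.430/-0.240 → slack +2.293/-2.203; half-tol=0.335, Σhalf²=0.853476
  +H: nom +10.800 → Σnom=118.840; wc +0.470/-0.350 → slack +2.763/-2.553; half-tol=0.410, Σhalf²=1.021576
Nominal = 118.840. Worst-case = [118.840 - 2.553, 118.840 + 2.763] = [116.287, 121.603]. RSS = √1.021576 = 1.011.

nominal=118.840 wc=[116.287,121.603] rss=1.011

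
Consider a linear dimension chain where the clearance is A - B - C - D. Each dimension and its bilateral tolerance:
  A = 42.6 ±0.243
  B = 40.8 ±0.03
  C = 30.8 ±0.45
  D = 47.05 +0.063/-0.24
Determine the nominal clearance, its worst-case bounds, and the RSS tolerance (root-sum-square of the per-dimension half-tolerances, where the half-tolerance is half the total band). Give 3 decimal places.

nominal=-76.050 wc=[-76.836,-75.087] rss=0.534

Stack each dimension's contribution:
  +A: nom +42.600 → Σnom=42.600; wc +0.243/-0.243 → slack +0.243/-0.243; half-tol=0.243, Σhalf²=0.059049
  -B: nom -40.800 → Σnom=1.800; wc +0.030/-0.030 → slack +0.273/-0.273; half-tol=0.030, Σhalf²=0.059949
  -C: nom -30.800 → Σnom=-29.000; wc +0.450/-0.450 → slack +0.723/-0.723; half-tol=0.450, Σhalf²=0.262449
  -D: nom -47.050 → Σnom=-76.050; wc +0.240/-0.063 → slack +0.963/-0.786; half-tol=0.151, Σhalf²=0.285401
Nominal = -76.050. Worst-case = [-76.050 - 0.786, -76.050 + 0.963] = [-76.836, -75.087]. RSS = √0.285401 = 0.534.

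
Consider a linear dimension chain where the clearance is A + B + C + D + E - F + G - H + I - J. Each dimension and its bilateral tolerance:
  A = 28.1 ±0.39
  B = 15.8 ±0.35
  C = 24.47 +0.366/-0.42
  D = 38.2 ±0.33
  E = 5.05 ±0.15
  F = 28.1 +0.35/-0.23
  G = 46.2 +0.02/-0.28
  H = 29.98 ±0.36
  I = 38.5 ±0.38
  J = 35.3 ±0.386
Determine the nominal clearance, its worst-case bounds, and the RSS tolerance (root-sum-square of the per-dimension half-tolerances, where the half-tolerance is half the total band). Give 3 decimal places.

Stack each dimension's contribution:
  +A: nom +28.100 → Σnom=28.100; wc +0.390/-0.390 → slack +0.390/-0.390; half-tol=0.390, Σhalf²=0.152100
  +B: nom +15.800 → Σnom=43.900; wc +0.350/-0.350 → slack +0.740/-0.740; half-tol=0.350, Σhalf²=0.274600
  +C: nom +24.470 → Σnom=68.370; wc +0.366/-0.420 → slack +1.106/-1.160; half-tol=0.393, Σhalf²=0.429049
  +D: nom +38.200 → Σnom=106.570; wc +0.330/-0.330 → slack +1.436/-1.490; half-tol=0.330, Σhalf²=0.537949
  +E: nom +5.050 → Σnom=111.620; wc +0.150/-0.150 → slack +1.586/-1.640; half-tol=0.150, Σhalf²=0.560449
  -F: nom -28.100 → Σnom=83.520; wc +0.230/-0.350 → slack +1.816/-1.990; half-tol=0.290, Σhalf²=0.644549
  +G: nom +46.200 → Σnom=129.720; wc +0.020/-0.280 → slack +1.836/-2.270; half-tol=0.150, Σhalf²=0.667049
  -H: nom -29.980 → Σnom=99.740; wc +0.360/-0.360 → slack +2.196/-2.630; half-tol=0.360, Σhalf²=0.796649
  +I: nom +38.500 → Σnom=138.240; wc +0.380/-0.380 → slack +2.576/-3.010; half-tol=0.380, Σhalf²=0.941049
  -J: nom -35.300 → Σnom=102.940; wc +0.386/-0.386 → slack +2.962/-3.396; half-tol=0.386, Σhalf²=1.090045
Nominal = 102.940. Worst-case = [102.940 - 3.396, 102.940 + 2.962] = [99.544, 105.902]. RSS = √1.090045 = 1.044.

nominal=102.940 wc=[99.544,105.902] rss=1.044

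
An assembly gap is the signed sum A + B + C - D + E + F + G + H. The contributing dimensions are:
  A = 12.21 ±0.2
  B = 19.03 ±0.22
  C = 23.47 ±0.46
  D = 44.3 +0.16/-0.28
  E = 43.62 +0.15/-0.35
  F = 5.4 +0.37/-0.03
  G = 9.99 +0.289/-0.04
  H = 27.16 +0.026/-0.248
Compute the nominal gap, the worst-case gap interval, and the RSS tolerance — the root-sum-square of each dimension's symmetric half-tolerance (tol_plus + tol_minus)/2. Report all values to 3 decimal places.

nominal=96.580 wc=[94.872,98.575] rss=0.705

Stack each dimension's contribution:
  +A: nom +12.210 → Σnom=12.210; wc +0.200/-0.200 → slack +0.200/-0.200; half-tol=0.200, Σhalf²=0.040000
  +B: nom +19.030 → Σnom=31.240; wc +0.220/-0.220 → slack +0.420/-0.420; half-tol=0.220, Σhalf²=0.088400
  +C: nom +23.470 → Σnom=54.710; wc +0.460/-0.460 → slack +0.880/-0.880; half-tol=0.460, Σhalf²=0.300000
  -D: nom -44.300 → Σnom=10.410; wc +0.280/-0.160 → slack +1.160/-1.040; half-tol=0.220, Σhalf²=0.348400
  +E: nom +43.620 → Σnom=54.030; wc +0.150/-0.350 → slack +1.310/-1.390; half-tol=0.250, Σhalf²=0.410900
  +F: nom +5.400 → Σnom=59.430; wc +0.370/-0.030 → slack +1.680/-1.420; half-tol=0.200, Σhalf²=0.450900
  +G: nom +9.990 → Σnom=69.420; wc +0.289/-0.040 → slack +1.969/-1.460; half-tol=0.164, Σhalf²=0.477960
  +H: nom +27.160 → Σnom=96.580; wc +0.026/-0.248 → slack +1.995/-1.708; half-tol=0.137, Σhalf²=0.496729
Nominal = 96.580. Worst-case = [96.580 - 1.708, 96.580 + 1.995] = [94.872, 98.575]. RSS = √0.496729 = 0.705.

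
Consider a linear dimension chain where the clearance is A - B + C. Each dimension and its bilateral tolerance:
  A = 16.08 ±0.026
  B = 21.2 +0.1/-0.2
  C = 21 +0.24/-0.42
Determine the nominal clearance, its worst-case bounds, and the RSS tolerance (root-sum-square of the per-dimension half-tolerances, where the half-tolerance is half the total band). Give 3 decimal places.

Stack each dimension's contribution:
  +A: nom +16.080 → Σnom=16.080; wc +0.026/-0.026 → slack +0.026/-0.026; half-tol=0.026, Σhalf²=0.000676
  -B: nom -21.200 → Σnom=-5.120; wc +0.200/-0.100 → slack +0.226/-0.126; half-tol=0.150, Σhalf²=0.023176
  +C: nom +21.000 → Σnom=15.880; wc +0.240/-0.420 → slack +0.466/-0.546; half-tol=0.330, Σhalf²=0.132076
Nominal = 15.880. Worst-case = [15.880 - 0.546, 15.880 + 0.466] = [15.334, 16.346]. RSS = √0.132076 = 0.363.

nominal=15.880 wc=[15.334,16.346] rss=0.363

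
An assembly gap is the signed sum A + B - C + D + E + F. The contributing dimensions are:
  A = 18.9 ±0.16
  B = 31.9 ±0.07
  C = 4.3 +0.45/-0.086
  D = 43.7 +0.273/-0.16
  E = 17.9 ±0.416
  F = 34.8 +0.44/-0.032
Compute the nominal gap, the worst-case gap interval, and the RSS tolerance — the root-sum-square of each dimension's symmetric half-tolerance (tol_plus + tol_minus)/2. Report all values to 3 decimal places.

Stack each dimension's contribution:
  +A: nom +18.900 → Σnom=18.900; wc +0.160/-0.160 → slack +0.160/-0.160; half-tol=0.160, Σhalf²=0.025600
  +B: nom +31.900 → Σnom=50.800; wc +0.070/-0.070 → slack +0.230/-0.230; half-tol=0.070, Σhalf²=0.030500
  -C: nom -4.300 → Σnom=46.500; wc +0.086/-0.450 → slack +0.316/-0.680; half-tol=0.268, Σhalf²=0.102324
  +D: nom +43.700 → Σnom=90.200; wc +0.273/-0.160 → slack +0.589/-0.840; half-tol=0.217, Σhalf²=0.149196
  +E: nom +17.900 → Σnom=108.100; wc +0.416/-0.416 → slack +1.005/-1.256; half-tol=0.416, Σhalf²=0.322252
  +F: nom +34.800 → Σnom=142.900; wc +0.440/-0.032 → slack +1.445/-1.288; half-tol=0.236, Σhalf²=0.377948
Nominal = 142.900. Worst-case = [142.900 - 1.288, 142.900 + 1.445] = [141.612, 144.345]. RSS = √0.377948 = 0.615.

nominal=142.900 wc=[141.612,144.345] rss=0.615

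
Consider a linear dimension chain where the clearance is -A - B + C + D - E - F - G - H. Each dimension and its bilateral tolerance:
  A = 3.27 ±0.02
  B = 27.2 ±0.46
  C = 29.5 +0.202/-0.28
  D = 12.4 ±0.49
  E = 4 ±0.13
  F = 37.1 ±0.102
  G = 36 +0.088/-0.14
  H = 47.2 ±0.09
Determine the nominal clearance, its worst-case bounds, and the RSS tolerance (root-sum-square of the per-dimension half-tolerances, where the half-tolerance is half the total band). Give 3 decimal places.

Stack each dimension's contribution:
  -A: nom -3.270 → Σnom=-3.270; wc +0.020/-0.020 → slack +0.020/-0.020; half-tol=0.020, Σhalf²=0.000400
  -B: nom -27.200 → Σnom=-30.470; wc +0.460/-0.460 → slack +0.480/-0.480; half-tol=0.460, Σhalf²=0.212000
  +C: nom +29.500 → Σnom=-0.970; wc +0.202/-0.280 → slack +0.682/-0.760; half-tol=0.241, Σhalf²=0.270081
  +D: nom +12.400 → Σnom=11.430; wc +0.490/-0.490 → slack +1.172/-1.250; half-tol=0.490, Σhalf²=0.510181
  -E: nom -4.000 → Σnom=7.430; wc +0.130/-0.130 → slack +1.302/-1.380; half-tol=0.130, Σhalf²=0.527081
  -F: nom -37.100 → Σnom=-29.670; wc +0.102/-0.102 → slack +1.404/-1.482; half-tol=0.102, Σhalf²=0.537485
  -G: nom -36.000 → Σnom=-65.670; wc +0.140/-0.088 → slack +1.544/-1.570; half-tol=0.114, Σhalf²=0.550481
  -H: nom -47.200 → Σnom=-112.870; wc +0.090/-0.090 → slack +1.634/-1.660; half-tol=0.090, Σhalf²=0.558581
Nominal = -112.870. Worst-case = [-112.870 - 1.660, -112.870 + 1.634] = [-114.530, -111.236]. RSS = √0.558581 = 0.747.

nominal=-112.870 wc=[-114.530,-111.236] rss=0.747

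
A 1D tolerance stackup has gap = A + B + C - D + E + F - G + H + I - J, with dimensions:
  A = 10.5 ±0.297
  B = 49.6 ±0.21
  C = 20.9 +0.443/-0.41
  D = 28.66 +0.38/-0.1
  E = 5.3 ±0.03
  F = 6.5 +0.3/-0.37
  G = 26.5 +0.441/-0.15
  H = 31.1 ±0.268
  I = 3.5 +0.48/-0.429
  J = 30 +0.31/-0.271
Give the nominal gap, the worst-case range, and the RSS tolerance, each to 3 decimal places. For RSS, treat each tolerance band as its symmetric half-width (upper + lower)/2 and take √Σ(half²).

Stack each dimension's contribution:
  +A: nom +10.500 → Σnom=10.500; wc +0.297/-0.297 → slack +0.297/-0.297; half-tol=0.297, Σhalf²=0.088209
  +B: nom +49.600 → Σnom=60.100; wc +0.210/-0.210 → slack +0.507/-0.507; half-tol=0.210, Σhalf²=0.132309
  +C: nom +20.900 → Σnom=81.000; wc +0.443/-0.410 → slack +0.950/-0.917; half-tol=0.426, Σhalf²=0.314211
  -D: nom -28.660 → Σnom=52.340; wc +0.100/-0.380 → slack +1.050/-1.297; half-tol=0.240, Σhalf²=0.371811
  +E: nom +5.300 → Σnom=57.640; wc +0.030/-0.030 → slack +1.080/-1.327; half-tol=0.030, Σhalf²=0.372711
  +F: nom +6.500 → Σnom=64.140; wc +0.300/-0.370 → slack +1.380/-1.697; half-tol=0.335, Σhalf²=0.484936
  -G: nom -26.500 → Σnom=37.640; wc +0.150/-0.441 → slack +1.530/-2.138; half-tol=0.295, Σhalf²=0.572256
  +H: nom +31.100 → Σnom=68.740; wc +0.268/-0.268 → slack +1.798/-2.406; half-tol=0.268, Σhalf²=0.644080
  +I: nom +3.500 → Σnom=72.240; wc +0.480/-0.429 → slack +2.278/-2.835; half-tol=0.455, Σhalf²=0.850651
  -J: nom -30.000 → Σnom=42.240; wc +0.271/-0.310 → slack +2.549/-3.145; half-tol=0.290, Σhalf²=0.935041
Nominal = 42.240. Worst-case = [42.240 - 3.145, 42.240 + 2.549] = [39.095, 44.789]. RSS = √0.935041 = 0.967.

nominal=42.240 wc=[39.095,44.789] rss=0.967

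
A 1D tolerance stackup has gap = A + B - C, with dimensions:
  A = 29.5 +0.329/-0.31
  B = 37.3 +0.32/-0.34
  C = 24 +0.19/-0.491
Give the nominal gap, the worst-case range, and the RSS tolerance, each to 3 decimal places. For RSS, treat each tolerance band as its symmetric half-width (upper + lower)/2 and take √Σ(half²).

Stack each dimension's contribution:
  +A: nom +29.500 → Σnom=29.500; wc +0.329/-0.310 → slack +0.329/-0.310; half-tol=0.320, Σhalf²=0.102080
  +B: nom +37.300 → Σnom=66.800; wc +0.320/-0.340 → slack +0.649/-0.650; half-tol=0.330, Σhalf²=0.210980
  -C: nom -24.000 → Σnom=42.800; wc +0.491/-0.190 → slack +1.140/-0.840; half-tol=0.341, Σhalf²=0.326921
Nominal = 42.800. Worst-case = [42.800 - 0.840, 42.800 + 1.140] = [41.960, 43.940]. RSS = √0.326921 = 0.572.

nominal=42.800 wc=[41.960,43.940] rss=0.572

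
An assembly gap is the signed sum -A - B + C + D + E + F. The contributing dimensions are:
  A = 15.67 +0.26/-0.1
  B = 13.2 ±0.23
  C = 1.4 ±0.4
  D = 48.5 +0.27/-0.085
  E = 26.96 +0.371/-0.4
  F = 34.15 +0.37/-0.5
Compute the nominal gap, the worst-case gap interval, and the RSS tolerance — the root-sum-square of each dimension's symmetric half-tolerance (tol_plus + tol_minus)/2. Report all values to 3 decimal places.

nominal=82.140 wc=[80.265,83.881] rss=0.784

Stack each dimension's contribution:
  -A: nom -15.670 → Σnom=-15.670; wc +0.100/-0.260 → slack +0.100/-0.260; half-tol=0.180, Σhalf²=0.032400
  -B: nom -13.200 → Σnom=-28.870; wc +0.230/-0.230 → slack +0.330/-0.490; half-tol=0.230, Σhalf²=0.085300
  +C: nom +1.400 → Σnom=-27.470; wc +0.400/-0.400 → slack +0.730/-0.890; half-tol=0.400, Σhalf²=0.245300
  +D: nom +48.500 → Σnom=21.030; wc +0.270/-0.085 → slack +1.000/-0.975; half-tol=0.178, Σhalf²=0.276806
  +E: nom +26.960 → Σnom=47.990; wc +0.371/-0.400 → slack +1.371/-1.375; half-tol=0.386, Σhalf²=0.425417
  +F: nom +34.150 → Σnom=82.140; wc +0.370/-0.500 → slack +1.741/-1.875; half-tol=0.435, Σhalf²=0.614642
Nominal = 82.140. Worst-case = [82.140 - 1.875, 82.140 + 1.741] = [80.265, 83.881]. RSS = √0.614642 = 0.784.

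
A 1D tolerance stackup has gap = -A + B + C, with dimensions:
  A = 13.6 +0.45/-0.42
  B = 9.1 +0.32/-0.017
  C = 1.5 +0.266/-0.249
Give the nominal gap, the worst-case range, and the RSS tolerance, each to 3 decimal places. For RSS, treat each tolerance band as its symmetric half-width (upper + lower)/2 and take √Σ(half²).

Stack each dimension's contribution:
  -A: nom -13.600 → Σnom=-13.600; wc +0.420/-0.450 → slack +0.420/-0.450; half-tol=0.435, Σhalf²=0.189225
  +B: nom +9.100 → Σnom=-4.500; wc +0.320/-0.017 → slack +0.740/-0.467; half-tol=0.169, Σhalf²=0.217617
  +C: nom +1.500 → Σnom=-3.000; wc +0.266/-0.249 → slack +1.006/-0.716; half-tol=0.258, Σhalf²=0.283923
Nominal = -3.000. Worst-case = [-3.000 - 0.716, -3.000 + 1.006] = [-3.716, -1.994]. RSS = √0.283923 = 0.533.

nominal=-3.000 wc=[-3.716,-1.994] rss=0.533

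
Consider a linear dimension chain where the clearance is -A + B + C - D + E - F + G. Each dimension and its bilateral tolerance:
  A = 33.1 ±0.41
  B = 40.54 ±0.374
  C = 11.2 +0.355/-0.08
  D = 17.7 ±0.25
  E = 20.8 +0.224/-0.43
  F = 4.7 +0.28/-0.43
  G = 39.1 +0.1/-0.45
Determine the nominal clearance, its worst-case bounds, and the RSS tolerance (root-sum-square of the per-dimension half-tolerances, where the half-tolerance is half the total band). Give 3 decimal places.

Stack each dimension's contribution:
  -A: nom -33.100 → Σnom=-33.100; wc +0.410/-0.410 → slack +0.410/-0.410; half-tol=0.410, Σhalf²=0.168100
  +B: nom +40.540 → Σnom=7.440; wc +0.374/-0.374 → slack +0.784/-0.784; half-tol=0.374, Σhalf²=0.307976
  +C: nom +11.200 → Σnom=18.640; wc +0.355/-0.080 → slack +1.139/-0.864; half-tol=0.217, Σhalf²=0.355282
  -D: nom -17.700 → Σnom=0.940; wc +0.250/-0.250 → slack +1.389/-1.114; half-tol=0.250, Σhalf²=0.417782
  +E: nom +20.800 → Σnom=21.740; wc +0.224/-0.430 → slack +1.613/-1.544; half-tol=0.327, Σhalf²=0.524711
  -F: nom -4.700 → Σnom=17.040; wc +0.430/-0.280 → slack +2.043/-1.824; half-tol=0.355, Σhalf²=0.650736
  +G: nom +39.100 → Σnom=56.140; wc +0.100/-0.450 → slack +2.143/-2.274; half-tol=0.275, Σhalf²=0.726361
Nominal = 56.140. Worst-case = [56.140 - 2.274, 56.140 + 2.143] = [53.866, 58.283]. RSS = √0.726361 = 0.852.

nominal=56.140 wc=[53.866,58.283] rss=0.852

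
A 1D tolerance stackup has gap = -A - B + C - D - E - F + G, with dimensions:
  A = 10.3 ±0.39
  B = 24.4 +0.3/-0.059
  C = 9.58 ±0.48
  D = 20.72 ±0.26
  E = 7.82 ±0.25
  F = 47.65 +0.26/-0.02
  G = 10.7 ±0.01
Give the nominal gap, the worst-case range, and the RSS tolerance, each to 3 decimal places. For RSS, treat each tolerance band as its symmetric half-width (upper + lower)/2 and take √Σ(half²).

Stack each dimension's contribution:
  -A: nom -10.300 → Σnom=-10.300; wc +0.390/-0.390 → slack +0.390/-0.390; half-tol=0.390, Σhalf²=0.152100
  -B: nom -24.400 → Σnom=-34.700; wc +0.059/-0.300 → slack +0.449/-0.690; half-tol=0.179, Σhalf²=0.184320
  +C: nom +9.580 → Σnom=-25.120; wc +0.480/-0.480 → slack +0.929/-1.170; half-tol=0.480, Σhalf²=0.414720
  -D: nom -20.720 → Σnom=-45.840; wc +0.260/-0.260 → slack +1.189/-1.430; half-tol=0.260, Σhalf²=0.482320
  -E: nom -7.820 → Σnom=-53.660; wc +0.250/-0.250 → slack +1.439/-1.680; half-tol=0.250, Σhalf²=0.544820
  -F: nom -47.650 → Σnom=-101.310; wc +0.020/-0.260 → slack +1.459/-1.940; half-tol=0.140, Σhalf²=0.564420
  +G: nom +10.700 → Σnom=-90.610; wc +0.010/-0.010 → slack +1.469/-1.950; half-tol=0.010, Σhalf²=0.564520
Nominal = -90.610. Worst-case = [-90.610 - 1.950, -90.610 + 1.469] = [-92.560, -89.141]. RSS = √0.564520 = 0.751.

nominal=-90.610 wc=[-92.560,-89.141] rss=0.751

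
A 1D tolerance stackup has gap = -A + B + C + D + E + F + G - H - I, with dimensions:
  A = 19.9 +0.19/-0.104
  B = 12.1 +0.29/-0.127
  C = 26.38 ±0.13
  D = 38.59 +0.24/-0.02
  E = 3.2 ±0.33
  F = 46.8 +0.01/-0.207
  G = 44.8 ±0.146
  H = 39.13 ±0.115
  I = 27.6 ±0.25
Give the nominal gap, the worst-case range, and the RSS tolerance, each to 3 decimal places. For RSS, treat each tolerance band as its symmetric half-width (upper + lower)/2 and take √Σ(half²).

Stack each dimension's contribution:
  -A: nom -19.900 → Σnom=-19.900; wc +0.104/-0.190 → slack +0.104/-0.190; half-tol=0.147, Σhalf²=0.021609
  +B: nom +12.100 → Σnom=-7.800; wc +0.290/-0.127 → slack +0.394/-0.317; half-tol=0.208, Σhalf²=0.065081
  +C: nom +26.380 → Σnom=18.580; wc +0.130/-0.130 → slack +0.524/-0.447; half-tol=0.130, Σhalf²=0.081981
  +D: nom +38.590 → Σnom=57.170; wc +0.240/-0.020 → slack +0.764/-0.467; half-tol=0.130, Σhalf²=0.098881
  +E: nom +3.200 → Σnom=60.370; wc +0.330/-0.330 → slack +1.094/-0.797; half-tol=0.330, Σhalf²=0.207781
  +F: nom +46.800 → Σnom=107.170; wc +0.010/-0.207 → slack +1.104/-1.004; half-tol=0.108, Σhalf²=0.219554
  +G: nom +44.800 → Σnom=151.970; wc +0.146/-0.146 → slack +1.250/-1.150; half-tol=0.146, Σhalf²=0.240870
  -H: nom -39.130 → Σnom=112.840; wc +0.115/-0.115 → slack +1.365/-1.265; half-tol=0.115, Σhalf²=0.254095
  -I: nom -27.600 → Σnom=85.240; wc +0.250/-0.250 → slack +1.615/-1.515; half-tol=0.250, Σhalf²=0.316595
Nominal = 85.240. Worst-case = [85.240 - 1.515, 85.240 + 1.615] = [83.725, 86.855]. RSS = √0.316595 = 0.563.

nominal=85.240 wc=[83.725,86.855] rss=0.563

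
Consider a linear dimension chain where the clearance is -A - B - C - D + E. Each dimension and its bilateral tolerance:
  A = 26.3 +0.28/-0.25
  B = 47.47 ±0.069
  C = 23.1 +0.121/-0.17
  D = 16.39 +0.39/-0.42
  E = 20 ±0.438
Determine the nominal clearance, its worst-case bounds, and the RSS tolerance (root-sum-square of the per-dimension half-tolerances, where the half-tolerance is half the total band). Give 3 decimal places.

nominal=-93.260 wc=[-94.558,-91.913] rss=0.672

Stack each dimension's contribution:
  -A: nom -26.300 → Σnom=-26.300; wc +0.250/-0.280 → slack +0.250/-0.280; half-tol=0.265, Σhalf²=0.070225
  -B: nom -47.470 → Σnom=-73.770; wc +0.069/-0.069 → slack +0.319/-0.349; half-tol=0.069, Σhalf²=0.074986
  -C: nom -23.100 → Σnom=-96.870; wc +0.170/-0.121 → slack +0.489/-0.470; half-tol=0.146, Σhalf²=0.096156
  -D: nom -16.390 → Σnom=-113.260; wc +0.420/-0.390 → slack +0.909/-0.860; half-tol=0.405, Σhalf²=0.260181
  +E: nom +20.000 → Σnom=-93.260; wc +0.438/-0.438 → slack +1.347/-1.298; half-tol=0.438, Σhalf²=0.452025
Nominal = -93.260. Worst-case = [-93.260 - 1.298, -93.260 + 1.347] = [-94.558, -91.913]. RSS = √0.452025 = 0.672.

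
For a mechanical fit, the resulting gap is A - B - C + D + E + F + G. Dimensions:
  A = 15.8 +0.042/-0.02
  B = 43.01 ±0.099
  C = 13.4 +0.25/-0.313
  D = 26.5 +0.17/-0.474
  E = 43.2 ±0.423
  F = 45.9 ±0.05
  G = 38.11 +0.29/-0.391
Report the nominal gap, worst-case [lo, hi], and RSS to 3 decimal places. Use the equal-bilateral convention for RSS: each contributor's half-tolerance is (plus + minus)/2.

nominal=113.100 wc=[111.393,114.487] rss=0.701

Stack each dimension's contribution:
  +A: nom +15.800 → Σnom=15.800; wc +0.042/-0.020 → slack +0.042/-0.020; half-tol=0.031, Σhalf²=0.000961
  -B: nom -43.010 → Σnom=-27.210; wc +0.099/-0.099 → slack +0.141/-0.119; half-tol=0.099, Σhalf²=0.010762
  -C: nom -13.400 → Σnom=-40.610; wc +0.313/-0.250 → slack +0.454/-0.369; half-tol=0.281, Σhalf²=0.090004
  +D: nom +26.500 → Σnom=-14.110; wc +0.170/-0.474 → slack +0.624/-0.843; half-tol=0.322, Σhalf²=0.193688
  +E: nom +43.200 → Σnom=29.090; wc +0.423/-0.423 → slack +1.047/-1.266; half-tol=0.423, Σhalf²=0.372617
  +F: nom +45.900 → Σnom=74.990; wc +0.050/-0.050 → slack +1.097/-1.316; half-tol=0.050, Σhalf²=0.375117
  +G: nom +38.110 → Σnom=113.100; wc +0.290/-0.391 → slack +1.387/-1.707; half-tol=0.341, Σhalf²=0.491058
Nominal = 113.100. Worst-case = [113.100 - 1.707, 113.100 + 1.387] = [111.393, 114.487]. RSS = √0.491058 = 0.701.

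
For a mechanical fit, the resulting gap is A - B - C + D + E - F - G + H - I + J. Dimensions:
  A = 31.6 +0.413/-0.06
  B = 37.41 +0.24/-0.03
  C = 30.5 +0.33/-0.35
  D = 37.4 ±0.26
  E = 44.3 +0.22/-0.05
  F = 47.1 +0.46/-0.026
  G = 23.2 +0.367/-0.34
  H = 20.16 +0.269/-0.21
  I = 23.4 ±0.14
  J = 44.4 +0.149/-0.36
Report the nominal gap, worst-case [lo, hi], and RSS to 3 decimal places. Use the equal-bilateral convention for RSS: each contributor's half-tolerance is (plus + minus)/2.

nominal=16.250 wc=[13.773,18.447] rss=0.775

Stack each dimension's contribution:
  +A: nom +31.600 → Σnom=31.600; wc +0.413/-0.060 → slack +0.413/-0.060; half-tol=0.236, Σhalf²=0.055932
  -B: nom -37.410 → Σnom=-5.810; wc +0.030/-0.240 → slack +0.443/-0.300; half-tol=0.135, Σhalf²=0.074157
  -C: nom -30.500 → Σnom=-36.310; wc +0.350/-0.330 → slack +0.793/-0.630; half-tol=0.340, Σhalf²=0.189757
  +D: nom +37.400 → Σnom=1.090; wc +0.260/-0.260 → slack +1.053/-0.890; half-tol=0.260, Σhalf²=0.257357
  +E: nom +44.300 → Σnom=45.390; wc +0.220/-0.050 → slack +1.273/-0.940; half-tol=0.135, Σhalf²=0.275582
  -F: nom -47.100 → Σnom=-1.710; wc +0.026/-0.460 → slack +1.299/-1.400; half-tol=0.243, Σhalf²=0.334631
  -G: nom -23.200 → Σnom=-24.910; wc +0.340/-0.367 → slack +1.639/-1.767; half-tol=0.354, Σhalf²=0.459593
  +H: nom +20.160 → Σnom=-4.750; wc +0.269/-0.210 → slack +1.908/-1.977; half-tol=0.239, Σhalf²=0.516954
  -I: nom -23.400 → Σnom=-28.150; wc +0.140/-0.140 → slack +2.048/-2.117; half-tol=0.140, Σhalf²=0.536554
  +J: nom +44.400 → Σnom=16.250; wc +0.149/-0.360 → slack +2.197/-2.477; half-tol=0.255, Σhalf²=0.601324
Nominal = 16.250. Worst-case = [16.250 - 2.477, 16.250 + 2.197] = [13.773, 18.447]. RSS = √0.601324 = 0.775.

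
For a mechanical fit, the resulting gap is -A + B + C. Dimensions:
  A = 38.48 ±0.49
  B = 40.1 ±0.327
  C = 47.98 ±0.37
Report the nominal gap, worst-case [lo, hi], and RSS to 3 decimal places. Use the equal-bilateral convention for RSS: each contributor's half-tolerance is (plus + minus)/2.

nominal=49.600 wc=[48.413,50.787] rss=0.696

Stack each dimension's contribution:
  -A: nom -38.480 → Σnom=-38.480; wc +0.490/-0.490 → slack +0.490/-0.490; half-tol=0.490, Σhalf²=0.240100
  +B: nom +40.100 → Σnom=1.620; wc +0.327/-0.327 → slack +0.817/-0.817; half-tol=0.327, Σhalf²=0.347029
  +C: nom +47.980 → Σnom=49.600; wc +0.370/-0.370 → slack +1.187/-1.187; half-tol=0.370, Σhalf²=0.483929
Nominal = 49.600. Worst-case = [49.600 - 1.187, 49.600 + 1.187] = [48.413, 50.787]. RSS = √0.483929 = 0.696.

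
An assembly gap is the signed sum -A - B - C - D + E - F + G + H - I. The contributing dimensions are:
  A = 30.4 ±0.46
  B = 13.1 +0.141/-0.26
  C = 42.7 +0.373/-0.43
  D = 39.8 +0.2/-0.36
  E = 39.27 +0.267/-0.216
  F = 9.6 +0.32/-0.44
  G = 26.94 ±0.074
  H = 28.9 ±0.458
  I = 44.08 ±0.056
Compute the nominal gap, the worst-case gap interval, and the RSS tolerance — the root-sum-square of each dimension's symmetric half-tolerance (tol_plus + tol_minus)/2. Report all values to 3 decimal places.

nominal=-84.570 wc=[-86.868,-81.765] rss=0.955

Stack each dimension's contribution:
  -A: nom -30.400 → Σnom=-30.400; wc +0.460/-0.460 → slack +0.460/-0.460; half-tol=0.460, Σhalf²=0.211600
  -B: nom -13.100 → Σnom=-43.500; wc +0.260/-0.141 → slack +0.720/-0.601; half-tol=0.201, Σhalf²=0.251800
  -C: nom -42.700 → Σnom=-86.200; wc +0.430/-0.373 → slack +1.150/-0.974; half-tol=0.401, Σhalf²=0.413002
  -D: nom -39.800 → Σnom=-126.000; wc +0.360/-0.200 → slack +1.510/-1.174; half-tol=0.280, Σhalf²=0.491402
  +E: nom +39.270 → Σnom=-86.730; wc +0.267/-0.216 → slack +1.777/-1.390; half-tol=0.241, Σhalf²=0.549725
  -F: nom -9.600 → Σnom=-96.330; wc +0.440/-0.320 → slack +2.217/-1.710; half-tol=0.380, Σhalf²=0.694125
  +G: nom +26.940 → Σnom=-69.390; wc +0.074/-0.074 → slack +2.291/-1.784; half-tol=0.074, Σhalf²=0.699601
  +H: nom +28.900 → Σnom=-40.490; wc +0.458/-0.458 → slack +2.749/-2.242; half-tol=0.458, Σhalf²=0.909365
  -I: nom -44.080 → Σnom=-84.570; wc +0.056/-0.056 → slack +2.805/-2.298; half-tol=0.056, Σhalf²=0.912501
Nominal = -84.570. Worst-case = [-84.570 - 2.298, -84.570 + 2.805] = [-86.868, -81.765]. RSS = √0.912501 = 0.955.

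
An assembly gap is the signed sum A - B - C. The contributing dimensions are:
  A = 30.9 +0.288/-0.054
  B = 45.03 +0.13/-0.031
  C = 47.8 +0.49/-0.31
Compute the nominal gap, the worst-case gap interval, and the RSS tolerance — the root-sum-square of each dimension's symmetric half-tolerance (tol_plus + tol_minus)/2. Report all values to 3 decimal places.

Stack each dimension's contribution:
  +A: nom +30.900 → Σnom=30.900; wc +0.288/-0.054 → slack +0.288/-0.054; half-tol=0.171, Σhalf²=0.029241
  -B: nom -45.030 → Σnom=-14.130; wc +0.031/-0.130 → slack +0.319/-0.184; half-tol=0.081, Σhalf²=0.035721
  -C: nom -47.800 → Σnom=-61.930; wc +0.310/-0.490 → slack +0.629/-0.674; half-tol=0.400, Σhalf²=0.195721
Nominal = -61.930. Worst-case = [-61.930 - 0.674, -61.930 + 0.629] = [-62.604, -61.301]. RSS = √0.195721 = 0.442.

nominal=-61.930 wc=[-62.604,-61.301] rss=0.442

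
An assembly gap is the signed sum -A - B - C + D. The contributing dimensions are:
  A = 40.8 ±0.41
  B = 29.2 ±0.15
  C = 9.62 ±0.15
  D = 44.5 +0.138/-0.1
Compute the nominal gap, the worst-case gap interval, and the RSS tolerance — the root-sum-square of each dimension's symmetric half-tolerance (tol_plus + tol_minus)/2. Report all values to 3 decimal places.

Stack each dimension's contribution:
  -A: nom -40.800 → Σnom=-40.800; wc +0.410/-0.410 → slack +0.410/-0.410; half-tol=0.410, Σhalf²=0.168100
  -B: nom -29.200 → Σnom=-70.000; wc +0.150/-0.150 → slack +0.560/-0.560; half-tol=0.150, Σhalf²=0.190600
  -C: nom -9.620 → Σnom=-79.620; wc +0.150/-0.150 → slack +0.710/-0.710; half-tol=0.150, Σhalf²=0.213100
  +D: nom +44.500 → Σnom=-35.120; wc +0.138/-0.100 → slack +0.848/-0.810; half-tol=0.119, Σhalf²=0.227261
Nominal = -35.120. Worst-case = [-35.120 - 0.810, -35.120 + 0.848] = [-35.930, -34.272]. RSS = √0.227261 = 0.477.

nominal=-35.120 wc=[-35.930,-34.272] rss=0.477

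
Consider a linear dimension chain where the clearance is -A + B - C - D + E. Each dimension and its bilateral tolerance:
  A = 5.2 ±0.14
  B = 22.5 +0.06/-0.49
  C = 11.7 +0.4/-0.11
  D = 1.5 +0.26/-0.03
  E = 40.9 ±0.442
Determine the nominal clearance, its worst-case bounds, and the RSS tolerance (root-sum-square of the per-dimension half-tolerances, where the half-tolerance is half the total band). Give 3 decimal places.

Stack each dimension's contribution:
  -A: nom -5.200 → Σnom=-5.200; wc +0.140/-0.140 → slack +0.140/-0.140; half-tol=0.140, Σhalf²=0.019600
  +B: nom +22.500 → Σnom=17.300; wc +0.060/-0.490 → slack +0.200/-0.630; half-tol=0.275, Σhalf²=0.095225
  -C: nom -11.700 → Σnom=5.600; wc +0.110/-0.400 → slack +0.310/-1.030; half-tol=0.255, Σhalf²=0.160250
  -D: nom -1.500 → Σnom=4.100; wc +0.030/-0.260 → slack +0.340/-1.290; half-tol=0.145, Σhalf²=0.181275
  +E: nom +40.900 → Σnom=45.000; wc +0.442/-0.442 → slack +0.782/-1.732; half-tol=0.442, Σhalf²=0.376639
Nominal = 45.000. Worst-case = [45.000 - 1.732, 45.000 + 0.782] = [43.268, 45.782]. RSS = √0.376639 = 0.614.

nominal=45.000 wc=[43.268,45.782] rss=0.614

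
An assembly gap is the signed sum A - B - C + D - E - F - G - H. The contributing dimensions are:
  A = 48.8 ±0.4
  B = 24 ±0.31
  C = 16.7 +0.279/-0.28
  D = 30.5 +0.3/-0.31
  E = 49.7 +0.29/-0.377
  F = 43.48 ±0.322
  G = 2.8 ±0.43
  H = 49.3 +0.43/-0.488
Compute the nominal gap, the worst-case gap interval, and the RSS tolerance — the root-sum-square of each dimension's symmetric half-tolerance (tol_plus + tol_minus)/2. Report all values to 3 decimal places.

Stack each dimension's contribution:
  +A: nom +48.800 → Σnom=48.800; wc +0.400/-0.400 → slack +0.400/-0.400; half-tol=0.400, Σhalf²=0.160000
  -B: nom -24.000 → Σnom=24.800; wc +0.310/-0.310 → slack +0.710/-0.710; half-tol=0.310, Σhalf²=0.256100
  -C: nom -16.700 → Σnom=8.100; wc +0.280/-0.279 → slack +0.990/-0.989; half-tol=0.280, Σhalf²=0.334220
  +D: nom +30.500 → Σnom=38.600; wc +0.300/-0.310 → slack +1.290/-1.299; half-tol=0.305, Σhalf²=0.427245
  -E: nom -49.700 → Σnom=-11.100; wc +0.377/-0.290 → slack +1.667/-1.589; half-tol=0.334, Σhalf²=0.538467
  -F: nom -43.480 → Σnom=-54.580; wc +0.322/-0.322 → slack +1.989/-1.911; half-tol=0.322, Σhalf²=0.642151
  -G: nom -2.800 → Σnom=-57.380; wc +0.430/-0.430 → slack +2.419/-2.341; half-tol=0.430, Σhalf²=0.827051
  -H: nom -49.300 → Σnom=-106.680; wc +0.488/-0.430 → slack +2.907/-2.771; half-tol=0.459, Σhalf²=1.037732
Nominal = -106.680. Worst-case = [-106.680 - 2.771, -106.680 + 2.907] = [-109.451, -103.773]. RSS = √1.037732 = 1.019.

nominal=-106.680 wc=[-109.451,-103.773] rss=1.019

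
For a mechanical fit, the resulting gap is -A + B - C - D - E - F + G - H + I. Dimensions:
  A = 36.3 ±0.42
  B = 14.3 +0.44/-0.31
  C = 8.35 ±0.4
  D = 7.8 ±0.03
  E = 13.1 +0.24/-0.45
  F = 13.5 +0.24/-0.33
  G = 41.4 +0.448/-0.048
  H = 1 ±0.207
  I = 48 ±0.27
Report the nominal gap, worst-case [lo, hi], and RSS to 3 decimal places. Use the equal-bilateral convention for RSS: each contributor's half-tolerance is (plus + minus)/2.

Stack each dimension's contribution:
  -A: nom -36.300 → Σnom=-36.300; wc +0.420/-0.420 → slack +0.420/-0.420; half-tol=0.420, Σhalf²=0.176400
  +B: nom +14.300 → Σnom=-22.000; wc +0.440/-0.310 → slack +0.860/-0.730; half-tol=0.375, Σhalf²=0.317025
  -C: nom -8.350 → Σnom=-30.350; wc +0.400/-0.400 → slack +1.260/-1.130; half-tol=0.400, Σhalf²=0.477025
  -D: nom -7.800 → Σnom=-38.150; wc +0.030/-0.030 → slack +1.290/-1.160; half-tol=0.030, Σhalf²=0.477925
  -E: nom -13.100 → Σnom=-51.250; wc +0.450/-0.240 → slack +1.740/-1.400; half-tol=0.345, Σhalf²=0.596950
  -F: nom -13.500 → Σnom=-64.750; wc +0.330/-0.240 → slack +2.070/-1.640; half-tol=0.285, Σhalf²=0.678175
  +G: nom +41.400 → Σnom=-23.350; wc +0.448/-0.048 → slack +2.518/-1.688; half-tol=0.248, Σhalf²=0.739679
  -H: nom -1.000 → Σnom=-24.350; wc +0.207/-0.207 → slack +2.725/-1.895; half-tol=0.207, Σhalf²=0.782528
  +I: nom +48.000 → Σnom=23.650; wc +0.270/-0.270 → slack +2.995/-2.165; half-tol=0.270, Σhalf²=0.855428
Nominal = 23.650. Worst-case = [23.650 - 2.165, 23.650 + 2.995] = [21.485, 26.645]. RSS = √0.855428 = 0.925.

nominal=23.650 wc=[21.485,26.645] rss=0.925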